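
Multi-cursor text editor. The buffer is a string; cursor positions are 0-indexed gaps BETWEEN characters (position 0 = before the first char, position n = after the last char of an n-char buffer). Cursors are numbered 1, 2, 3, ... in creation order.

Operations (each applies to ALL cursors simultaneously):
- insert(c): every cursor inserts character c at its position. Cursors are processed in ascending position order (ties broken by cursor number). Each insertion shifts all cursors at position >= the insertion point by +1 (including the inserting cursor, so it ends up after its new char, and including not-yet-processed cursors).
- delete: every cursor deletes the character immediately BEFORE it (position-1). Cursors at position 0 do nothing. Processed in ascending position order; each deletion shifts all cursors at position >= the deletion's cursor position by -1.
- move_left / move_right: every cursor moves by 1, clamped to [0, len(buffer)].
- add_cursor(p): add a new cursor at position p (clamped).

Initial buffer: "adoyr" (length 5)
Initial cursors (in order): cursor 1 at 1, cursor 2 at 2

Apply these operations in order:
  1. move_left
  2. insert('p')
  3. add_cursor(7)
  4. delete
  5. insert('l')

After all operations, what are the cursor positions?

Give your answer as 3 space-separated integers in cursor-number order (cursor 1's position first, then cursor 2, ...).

After op 1 (move_left): buffer="adoyr" (len 5), cursors c1@0 c2@1, authorship .....
After op 2 (insert('p')): buffer="papdoyr" (len 7), cursors c1@1 c2@3, authorship 1.2....
After op 3 (add_cursor(7)): buffer="papdoyr" (len 7), cursors c1@1 c2@3 c3@7, authorship 1.2....
After op 4 (delete): buffer="adoy" (len 4), cursors c1@0 c2@1 c3@4, authorship ....
After op 5 (insert('l')): buffer="laldoyl" (len 7), cursors c1@1 c2@3 c3@7, authorship 1.2...3

Answer: 1 3 7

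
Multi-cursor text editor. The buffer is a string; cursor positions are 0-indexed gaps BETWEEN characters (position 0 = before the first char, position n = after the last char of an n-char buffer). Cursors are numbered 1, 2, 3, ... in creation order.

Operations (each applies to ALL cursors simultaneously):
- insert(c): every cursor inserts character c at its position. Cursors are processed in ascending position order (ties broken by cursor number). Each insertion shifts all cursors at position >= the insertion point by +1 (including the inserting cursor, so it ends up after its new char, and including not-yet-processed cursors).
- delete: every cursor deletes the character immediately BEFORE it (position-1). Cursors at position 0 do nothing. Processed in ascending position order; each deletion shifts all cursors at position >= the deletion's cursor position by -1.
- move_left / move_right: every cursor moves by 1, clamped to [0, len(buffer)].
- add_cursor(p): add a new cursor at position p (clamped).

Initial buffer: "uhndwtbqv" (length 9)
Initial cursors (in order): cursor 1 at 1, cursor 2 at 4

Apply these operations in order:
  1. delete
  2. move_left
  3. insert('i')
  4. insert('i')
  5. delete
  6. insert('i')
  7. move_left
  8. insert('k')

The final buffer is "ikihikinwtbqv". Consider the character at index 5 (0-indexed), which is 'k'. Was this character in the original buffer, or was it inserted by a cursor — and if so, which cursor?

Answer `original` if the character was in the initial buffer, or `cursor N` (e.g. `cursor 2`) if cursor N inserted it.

Answer: cursor 2

Derivation:
After op 1 (delete): buffer="hnwtbqv" (len 7), cursors c1@0 c2@2, authorship .......
After op 2 (move_left): buffer="hnwtbqv" (len 7), cursors c1@0 c2@1, authorship .......
After op 3 (insert('i')): buffer="ihinwtbqv" (len 9), cursors c1@1 c2@3, authorship 1.2......
After op 4 (insert('i')): buffer="iihiinwtbqv" (len 11), cursors c1@2 c2@5, authorship 11.22......
After op 5 (delete): buffer="ihinwtbqv" (len 9), cursors c1@1 c2@3, authorship 1.2......
After op 6 (insert('i')): buffer="iihiinwtbqv" (len 11), cursors c1@2 c2@5, authorship 11.22......
After op 7 (move_left): buffer="iihiinwtbqv" (len 11), cursors c1@1 c2@4, authorship 11.22......
After op 8 (insert('k')): buffer="ikihikinwtbqv" (len 13), cursors c1@2 c2@6, authorship 111.222......
Authorship (.=original, N=cursor N): 1 1 1 . 2 2 2 . . . . . .
Index 5: author = 2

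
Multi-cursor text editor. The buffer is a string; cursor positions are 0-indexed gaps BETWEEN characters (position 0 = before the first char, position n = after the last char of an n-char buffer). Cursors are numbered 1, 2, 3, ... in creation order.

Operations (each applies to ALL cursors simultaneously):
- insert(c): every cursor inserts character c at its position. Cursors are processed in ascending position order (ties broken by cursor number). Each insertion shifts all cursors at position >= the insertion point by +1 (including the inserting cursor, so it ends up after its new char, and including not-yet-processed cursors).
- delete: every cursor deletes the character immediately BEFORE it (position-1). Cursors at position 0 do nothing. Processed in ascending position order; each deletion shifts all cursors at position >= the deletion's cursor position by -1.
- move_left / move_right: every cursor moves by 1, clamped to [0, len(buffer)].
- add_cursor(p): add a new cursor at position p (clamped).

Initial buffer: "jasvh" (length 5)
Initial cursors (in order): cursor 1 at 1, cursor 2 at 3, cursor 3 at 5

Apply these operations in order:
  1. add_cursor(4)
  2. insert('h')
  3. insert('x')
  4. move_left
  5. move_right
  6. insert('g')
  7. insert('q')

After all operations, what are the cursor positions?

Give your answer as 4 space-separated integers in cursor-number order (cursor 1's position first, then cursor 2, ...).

After op 1 (add_cursor(4)): buffer="jasvh" (len 5), cursors c1@1 c2@3 c4@4 c3@5, authorship .....
After op 2 (insert('h')): buffer="jhashvhhh" (len 9), cursors c1@2 c2@5 c4@7 c3@9, authorship .1..2.4.3
After op 3 (insert('x')): buffer="jhxashxvhxhhx" (len 13), cursors c1@3 c2@7 c4@10 c3@13, authorship .11..22.44.33
After op 4 (move_left): buffer="jhxashxvhxhhx" (len 13), cursors c1@2 c2@6 c4@9 c3@12, authorship .11..22.44.33
After op 5 (move_right): buffer="jhxashxvhxhhx" (len 13), cursors c1@3 c2@7 c4@10 c3@13, authorship .11..22.44.33
After op 6 (insert('g')): buffer="jhxgashxgvhxghhxg" (len 17), cursors c1@4 c2@9 c4@13 c3@17, authorship .111..222.444.333
After op 7 (insert('q')): buffer="jhxgqashxgqvhxgqhhxgq" (len 21), cursors c1@5 c2@11 c4@16 c3@21, authorship .1111..2222.4444.3333

Answer: 5 11 21 16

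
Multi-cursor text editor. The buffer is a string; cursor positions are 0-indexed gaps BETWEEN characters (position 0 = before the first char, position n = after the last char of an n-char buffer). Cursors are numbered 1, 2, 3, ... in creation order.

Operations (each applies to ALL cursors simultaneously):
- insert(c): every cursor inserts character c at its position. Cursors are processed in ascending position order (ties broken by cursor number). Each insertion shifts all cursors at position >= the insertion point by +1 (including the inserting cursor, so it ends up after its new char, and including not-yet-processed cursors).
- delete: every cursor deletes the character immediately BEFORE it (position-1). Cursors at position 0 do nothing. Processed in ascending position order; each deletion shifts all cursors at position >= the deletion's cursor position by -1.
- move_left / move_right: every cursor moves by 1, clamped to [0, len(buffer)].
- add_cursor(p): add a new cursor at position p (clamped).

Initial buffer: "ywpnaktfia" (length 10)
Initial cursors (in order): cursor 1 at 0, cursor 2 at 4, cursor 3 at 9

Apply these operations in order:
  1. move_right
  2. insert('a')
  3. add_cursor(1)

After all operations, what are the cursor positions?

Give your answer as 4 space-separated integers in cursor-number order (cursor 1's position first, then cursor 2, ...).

Answer: 2 7 13 1

Derivation:
After op 1 (move_right): buffer="ywpnaktfia" (len 10), cursors c1@1 c2@5 c3@10, authorship ..........
After op 2 (insert('a')): buffer="yawpnaaktfiaa" (len 13), cursors c1@2 c2@7 c3@13, authorship .1....2.....3
After op 3 (add_cursor(1)): buffer="yawpnaaktfiaa" (len 13), cursors c4@1 c1@2 c2@7 c3@13, authorship .1....2.....3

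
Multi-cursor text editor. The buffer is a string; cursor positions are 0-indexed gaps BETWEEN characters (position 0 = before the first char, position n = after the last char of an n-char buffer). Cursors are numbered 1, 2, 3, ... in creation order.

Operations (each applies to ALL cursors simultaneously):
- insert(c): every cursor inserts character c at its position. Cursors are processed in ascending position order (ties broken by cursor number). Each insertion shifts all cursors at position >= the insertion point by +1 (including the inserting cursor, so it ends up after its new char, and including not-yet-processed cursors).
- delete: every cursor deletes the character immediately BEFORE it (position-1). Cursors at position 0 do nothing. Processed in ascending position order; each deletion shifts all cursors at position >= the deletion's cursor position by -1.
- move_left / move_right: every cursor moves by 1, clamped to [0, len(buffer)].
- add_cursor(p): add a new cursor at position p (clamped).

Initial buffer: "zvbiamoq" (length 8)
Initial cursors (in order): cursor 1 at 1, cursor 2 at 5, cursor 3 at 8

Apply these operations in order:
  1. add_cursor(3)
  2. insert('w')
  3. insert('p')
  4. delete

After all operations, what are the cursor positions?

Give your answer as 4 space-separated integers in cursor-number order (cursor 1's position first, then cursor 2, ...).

Answer: 2 8 12 5

Derivation:
After op 1 (add_cursor(3)): buffer="zvbiamoq" (len 8), cursors c1@1 c4@3 c2@5 c3@8, authorship ........
After op 2 (insert('w')): buffer="zwvbwiawmoqw" (len 12), cursors c1@2 c4@5 c2@8 c3@12, authorship .1..4..2...3
After op 3 (insert('p')): buffer="zwpvbwpiawpmoqwp" (len 16), cursors c1@3 c4@7 c2@11 c3@16, authorship .11..44..22...33
After op 4 (delete): buffer="zwvbwiawmoqw" (len 12), cursors c1@2 c4@5 c2@8 c3@12, authorship .1..4..2...3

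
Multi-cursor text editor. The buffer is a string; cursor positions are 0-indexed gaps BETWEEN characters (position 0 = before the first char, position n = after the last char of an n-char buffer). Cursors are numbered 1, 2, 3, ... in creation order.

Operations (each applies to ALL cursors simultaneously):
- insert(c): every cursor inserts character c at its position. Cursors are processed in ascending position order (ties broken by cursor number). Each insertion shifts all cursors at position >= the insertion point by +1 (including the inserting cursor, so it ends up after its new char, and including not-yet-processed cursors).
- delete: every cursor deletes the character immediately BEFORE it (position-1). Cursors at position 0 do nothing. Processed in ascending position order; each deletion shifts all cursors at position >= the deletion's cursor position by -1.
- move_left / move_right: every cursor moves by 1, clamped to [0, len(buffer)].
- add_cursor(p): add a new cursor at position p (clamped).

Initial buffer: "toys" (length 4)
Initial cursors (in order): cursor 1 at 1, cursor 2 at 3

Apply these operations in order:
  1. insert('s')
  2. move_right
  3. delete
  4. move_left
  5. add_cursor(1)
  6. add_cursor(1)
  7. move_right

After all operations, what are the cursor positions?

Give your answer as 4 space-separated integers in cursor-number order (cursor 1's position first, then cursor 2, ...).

Answer: 2 4 2 2

Derivation:
After op 1 (insert('s')): buffer="tsoyss" (len 6), cursors c1@2 c2@5, authorship .1..2.
After op 2 (move_right): buffer="tsoyss" (len 6), cursors c1@3 c2@6, authorship .1..2.
After op 3 (delete): buffer="tsys" (len 4), cursors c1@2 c2@4, authorship .1.2
After op 4 (move_left): buffer="tsys" (len 4), cursors c1@1 c2@3, authorship .1.2
After op 5 (add_cursor(1)): buffer="tsys" (len 4), cursors c1@1 c3@1 c2@3, authorship .1.2
After op 6 (add_cursor(1)): buffer="tsys" (len 4), cursors c1@1 c3@1 c4@1 c2@3, authorship .1.2
After op 7 (move_right): buffer="tsys" (len 4), cursors c1@2 c3@2 c4@2 c2@4, authorship .1.2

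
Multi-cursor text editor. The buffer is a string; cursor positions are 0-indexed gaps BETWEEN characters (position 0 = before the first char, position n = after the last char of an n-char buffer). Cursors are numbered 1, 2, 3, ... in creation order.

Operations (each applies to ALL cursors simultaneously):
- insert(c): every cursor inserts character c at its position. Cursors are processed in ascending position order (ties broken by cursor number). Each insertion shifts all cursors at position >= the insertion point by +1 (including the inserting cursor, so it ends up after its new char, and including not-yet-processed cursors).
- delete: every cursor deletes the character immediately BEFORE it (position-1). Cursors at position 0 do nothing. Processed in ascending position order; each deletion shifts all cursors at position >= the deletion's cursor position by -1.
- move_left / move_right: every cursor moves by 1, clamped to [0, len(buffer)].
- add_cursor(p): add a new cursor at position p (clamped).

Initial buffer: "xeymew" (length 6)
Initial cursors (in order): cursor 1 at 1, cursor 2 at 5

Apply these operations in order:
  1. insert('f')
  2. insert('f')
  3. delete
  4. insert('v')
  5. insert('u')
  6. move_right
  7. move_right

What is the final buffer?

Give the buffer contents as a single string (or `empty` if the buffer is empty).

Answer: xfvueymefvuw

Derivation:
After op 1 (insert('f')): buffer="xfeymefw" (len 8), cursors c1@2 c2@7, authorship .1....2.
After op 2 (insert('f')): buffer="xffeymeffw" (len 10), cursors c1@3 c2@9, authorship .11....22.
After op 3 (delete): buffer="xfeymefw" (len 8), cursors c1@2 c2@7, authorship .1....2.
After op 4 (insert('v')): buffer="xfveymefvw" (len 10), cursors c1@3 c2@9, authorship .11....22.
After op 5 (insert('u')): buffer="xfvueymefvuw" (len 12), cursors c1@4 c2@11, authorship .111....222.
After op 6 (move_right): buffer="xfvueymefvuw" (len 12), cursors c1@5 c2@12, authorship .111....222.
After op 7 (move_right): buffer="xfvueymefvuw" (len 12), cursors c1@6 c2@12, authorship .111....222.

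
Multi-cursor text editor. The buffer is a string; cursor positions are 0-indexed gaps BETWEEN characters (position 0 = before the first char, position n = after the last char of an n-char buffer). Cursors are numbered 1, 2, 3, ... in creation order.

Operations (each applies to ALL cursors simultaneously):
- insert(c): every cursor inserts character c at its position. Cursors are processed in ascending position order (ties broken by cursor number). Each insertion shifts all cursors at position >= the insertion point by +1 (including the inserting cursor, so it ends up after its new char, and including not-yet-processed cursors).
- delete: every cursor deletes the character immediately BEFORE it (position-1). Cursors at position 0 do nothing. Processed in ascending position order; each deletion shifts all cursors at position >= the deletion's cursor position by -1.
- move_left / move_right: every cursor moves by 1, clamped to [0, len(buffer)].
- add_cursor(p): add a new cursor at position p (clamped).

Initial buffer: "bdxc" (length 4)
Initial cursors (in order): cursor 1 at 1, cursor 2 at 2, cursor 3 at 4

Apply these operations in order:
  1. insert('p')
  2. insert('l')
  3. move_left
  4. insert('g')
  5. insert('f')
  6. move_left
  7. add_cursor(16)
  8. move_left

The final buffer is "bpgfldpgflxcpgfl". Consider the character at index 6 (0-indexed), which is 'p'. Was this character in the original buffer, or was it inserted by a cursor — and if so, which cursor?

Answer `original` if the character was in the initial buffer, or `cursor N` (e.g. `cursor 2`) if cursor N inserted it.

Answer: cursor 2

Derivation:
After op 1 (insert('p')): buffer="bpdpxcp" (len 7), cursors c1@2 c2@4 c3@7, authorship .1.2..3
After op 2 (insert('l')): buffer="bpldplxcpl" (len 10), cursors c1@3 c2@6 c3@10, authorship .11.22..33
After op 3 (move_left): buffer="bpldplxcpl" (len 10), cursors c1@2 c2@5 c3@9, authorship .11.22..33
After op 4 (insert('g')): buffer="bpgldpglxcpgl" (len 13), cursors c1@3 c2@7 c3@12, authorship .111.222..333
After op 5 (insert('f')): buffer="bpgfldpgflxcpgfl" (len 16), cursors c1@4 c2@9 c3@15, authorship .1111.2222..3333
After op 6 (move_left): buffer="bpgfldpgflxcpgfl" (len 16), cursors c1@3 c2@8 c3@14, authorship .1111.2222..3333
After op 7 (add_cursor(16)): buffer="bpgfldpgflxcpgfl" (len 16), cursors c1@3 c2@8 c3@14 c4@16, authorship .1111.2222..3333
After op 8 (move_left): buffer="bpgfldpgflxcpgfl" (len 16), cursors c1@2 c2@7 c3@13 c4@15, authorship .1111.2222..3333
Authorship (.=original, N=cursor N): . 1 1 1 1 . 2 2 2 2 . . 3 3 3 3
Index 6: author = 2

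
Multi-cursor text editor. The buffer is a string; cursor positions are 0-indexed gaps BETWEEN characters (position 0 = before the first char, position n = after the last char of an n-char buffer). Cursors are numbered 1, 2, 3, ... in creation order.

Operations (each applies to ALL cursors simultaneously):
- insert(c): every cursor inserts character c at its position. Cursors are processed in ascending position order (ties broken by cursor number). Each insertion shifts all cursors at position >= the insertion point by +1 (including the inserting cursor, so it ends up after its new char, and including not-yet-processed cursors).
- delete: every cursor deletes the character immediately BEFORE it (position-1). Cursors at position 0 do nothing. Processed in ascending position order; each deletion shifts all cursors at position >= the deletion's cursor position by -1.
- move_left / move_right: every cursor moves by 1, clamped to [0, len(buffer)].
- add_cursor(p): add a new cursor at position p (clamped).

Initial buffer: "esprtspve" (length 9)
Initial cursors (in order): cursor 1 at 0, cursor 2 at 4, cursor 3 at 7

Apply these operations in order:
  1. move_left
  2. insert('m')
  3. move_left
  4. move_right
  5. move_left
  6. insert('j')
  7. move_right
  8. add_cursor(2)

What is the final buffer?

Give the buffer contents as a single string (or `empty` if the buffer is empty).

After op 1 (move_left): buffer="esprtspve" (len 9), cursors c1@0 c2@3 c3@6, authorship .........
After op 2 (insert('m')): buffer="mespmrtsmpve" (len 12), cursors c1@1 c2@5 c3@9, authorship 1...2...3...
After op 3 (move_left): buffer="mespmrtsmpve" (len 12), cursors c1@0 c2@4 c3@8, authorship 1...2...3...
After op 4 (move_right): buffer="mespmrtsmpve" (len 12), cursors c1@1 c2@5 c3@9, authorship 1...2...3...
After op 5 (move_left): buffer="mespmrtsmpve" (len 12), cursors c1@0 c2@4 c3@8, authorship 1...2...3...
After op 6 (insert('j')): buffer="jmespjmrtsjmpve" (len 15), cursors c1@1 c2@6 c3@11, authorship 11...22...33...
After op 7 (move_right): buffer="jmespjmrtsjmpve" (len 15), cursors c1@2 c2@7 c3@12, authorship 11...22...33...
After op 8 (add_cursor(2)): buffer="jmespjmrtsjmpve" (len 15), cursors c1@2 c4@2 c2@7 c3@12, authorship 11...22...33...

Answer: jmespjmrtsjmpve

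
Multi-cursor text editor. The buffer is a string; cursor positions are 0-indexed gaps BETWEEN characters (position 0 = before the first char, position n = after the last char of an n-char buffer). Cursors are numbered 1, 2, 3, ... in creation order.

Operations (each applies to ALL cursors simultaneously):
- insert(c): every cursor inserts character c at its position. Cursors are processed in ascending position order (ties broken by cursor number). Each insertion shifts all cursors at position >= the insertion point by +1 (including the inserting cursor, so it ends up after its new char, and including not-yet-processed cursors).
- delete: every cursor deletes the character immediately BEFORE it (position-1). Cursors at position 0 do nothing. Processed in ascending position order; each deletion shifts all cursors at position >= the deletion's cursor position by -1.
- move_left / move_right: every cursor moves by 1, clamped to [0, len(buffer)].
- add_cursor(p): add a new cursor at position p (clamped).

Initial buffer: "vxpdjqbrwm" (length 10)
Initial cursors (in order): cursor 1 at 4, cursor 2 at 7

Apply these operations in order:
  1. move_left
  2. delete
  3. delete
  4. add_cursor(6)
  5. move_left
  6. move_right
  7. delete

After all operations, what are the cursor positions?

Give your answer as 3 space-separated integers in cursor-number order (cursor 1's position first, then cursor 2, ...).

Answer: 0 0 3

Derivation:
After op 1 (move_left): buffer="vxpdjqbrwm" (len 10), cursors c1@3 c2@6, authorship ..........
After op 2 (delete): buffer="vxdjbrwm" (len 8), cursors c1@2 c2@4, authorship ........
After op 3 (delete): buffer="vdbrwm" (len 6), cursors c1@1 c2@2, authorship ......
After op 4 (add_cursor(6)): buffer="vdbrwm" (len 6), cursors c1@1 c2@2 c3@6, authorship ......
After op 5 (move_left): buffer="vdbrwm" (len 6), cursors c1@0 c2@1 c3@5, authorship ......
After op 6 (move_right): buffer="vdbrwm" (len 6), cursors c1@1 c2@2 c3@6, authorship ......
After op 7 (delete): buffer="brw" (len 3), cursors c1@0 c2@0 c3@3, authorship ...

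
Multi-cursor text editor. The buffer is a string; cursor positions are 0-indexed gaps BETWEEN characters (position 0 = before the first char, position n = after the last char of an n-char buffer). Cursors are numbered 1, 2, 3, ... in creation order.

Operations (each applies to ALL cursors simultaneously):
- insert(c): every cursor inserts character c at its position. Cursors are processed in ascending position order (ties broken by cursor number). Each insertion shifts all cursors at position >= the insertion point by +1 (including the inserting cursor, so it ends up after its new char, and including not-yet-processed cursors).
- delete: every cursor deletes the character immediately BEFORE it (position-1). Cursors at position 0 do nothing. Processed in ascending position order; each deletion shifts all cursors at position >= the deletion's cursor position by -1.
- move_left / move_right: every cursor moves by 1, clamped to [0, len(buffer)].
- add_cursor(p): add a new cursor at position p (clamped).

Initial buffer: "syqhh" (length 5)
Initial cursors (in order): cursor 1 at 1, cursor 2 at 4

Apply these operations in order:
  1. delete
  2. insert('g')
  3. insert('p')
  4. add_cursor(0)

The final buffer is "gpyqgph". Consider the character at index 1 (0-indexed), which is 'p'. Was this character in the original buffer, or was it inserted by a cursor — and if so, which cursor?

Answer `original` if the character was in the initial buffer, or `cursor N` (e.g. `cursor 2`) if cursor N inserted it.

Answer: cursor 1

Derivation:
After op 1 (delete): buffer="yqh" (len 3), cursors c1@0 c2@2, authorship ...
After op 2 (insert('g')): buffer="gyqgh" (len 5), cursors c1@1 c2@4, authorship 1..2.
After op 3 (insert('p')): buffer="gpyqgph" (len 7), cursors c1@2 c2@6, authorship 11..22.
After op 4 (add_cursor(0)): buffer="gpyqgph" (len 7), cursors c3@0 c1@2 c2@6, authorship 11..22.
Authorship (.=original, N=cursor N): 1 1 . . 2 2 .
Index 1: author = 1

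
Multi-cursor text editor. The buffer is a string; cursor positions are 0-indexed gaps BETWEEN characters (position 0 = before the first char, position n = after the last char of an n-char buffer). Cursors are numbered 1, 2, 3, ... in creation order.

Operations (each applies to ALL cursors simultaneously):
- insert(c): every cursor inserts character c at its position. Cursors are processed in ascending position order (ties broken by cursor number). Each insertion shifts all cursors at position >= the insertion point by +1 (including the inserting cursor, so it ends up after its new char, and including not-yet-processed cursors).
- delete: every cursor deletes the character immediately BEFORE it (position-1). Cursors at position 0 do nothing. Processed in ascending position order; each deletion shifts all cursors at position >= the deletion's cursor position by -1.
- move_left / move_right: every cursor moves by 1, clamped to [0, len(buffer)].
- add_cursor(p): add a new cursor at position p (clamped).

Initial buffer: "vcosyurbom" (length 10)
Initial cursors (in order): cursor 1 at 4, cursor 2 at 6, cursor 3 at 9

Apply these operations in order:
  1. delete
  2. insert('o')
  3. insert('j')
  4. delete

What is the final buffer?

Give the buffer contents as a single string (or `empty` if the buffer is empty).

Answer: vcooyorbom

Derivation:
After op 1 (delete): buffer="vcoyrbm" (len 7), cursors c1@3 c2@4 c3@6, authorship .......
After op 2 (insert('o')): buffer="vcooyorbom" (len 10), cursors c1@4 c2@6 c3@9, authorship ...1.2..3.
After op 3 (insert('j')): buffer="vcoojyojrbojm" (len 13), cursors c1@5 c2@8 c3@12, authorship ...11.22..33.
After op 4 (delete): buffer="vcooyorbom" (len 10), cursors c1@4 c2@6 c3@9, authorship ...1.2..3.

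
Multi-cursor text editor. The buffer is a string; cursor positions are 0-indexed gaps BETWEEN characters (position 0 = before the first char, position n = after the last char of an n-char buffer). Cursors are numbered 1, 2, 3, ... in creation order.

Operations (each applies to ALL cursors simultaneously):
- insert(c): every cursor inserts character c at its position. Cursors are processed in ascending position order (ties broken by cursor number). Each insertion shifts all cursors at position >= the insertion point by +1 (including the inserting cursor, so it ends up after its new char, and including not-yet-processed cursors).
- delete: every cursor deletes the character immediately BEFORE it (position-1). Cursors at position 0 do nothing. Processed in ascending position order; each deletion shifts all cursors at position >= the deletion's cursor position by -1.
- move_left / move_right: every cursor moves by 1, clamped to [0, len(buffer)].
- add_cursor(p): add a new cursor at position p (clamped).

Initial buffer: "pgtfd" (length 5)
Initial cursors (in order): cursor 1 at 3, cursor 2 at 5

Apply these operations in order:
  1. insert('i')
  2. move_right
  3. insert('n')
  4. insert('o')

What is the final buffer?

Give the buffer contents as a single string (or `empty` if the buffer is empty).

After op 1 (insert('i')): buffer="pgtifdi" (len 7), cursors c1@4 c2@7, authorship ...1..2
After op 2 (move_right): buffer="pgtifdi" (len 7), cursors c1@5 c2@7, authorship ...1..2
After op 3 (insert('n')): buffer="pgtifndin" (len 9), cursors c1@6 c2@9, authorship ...1.1.22
After op 4 (insert('o')): buffer="pgtifnodino" (len 11), cursors c1@7 c2@11, authorship ...1.11.222

Answer: pgtifnodino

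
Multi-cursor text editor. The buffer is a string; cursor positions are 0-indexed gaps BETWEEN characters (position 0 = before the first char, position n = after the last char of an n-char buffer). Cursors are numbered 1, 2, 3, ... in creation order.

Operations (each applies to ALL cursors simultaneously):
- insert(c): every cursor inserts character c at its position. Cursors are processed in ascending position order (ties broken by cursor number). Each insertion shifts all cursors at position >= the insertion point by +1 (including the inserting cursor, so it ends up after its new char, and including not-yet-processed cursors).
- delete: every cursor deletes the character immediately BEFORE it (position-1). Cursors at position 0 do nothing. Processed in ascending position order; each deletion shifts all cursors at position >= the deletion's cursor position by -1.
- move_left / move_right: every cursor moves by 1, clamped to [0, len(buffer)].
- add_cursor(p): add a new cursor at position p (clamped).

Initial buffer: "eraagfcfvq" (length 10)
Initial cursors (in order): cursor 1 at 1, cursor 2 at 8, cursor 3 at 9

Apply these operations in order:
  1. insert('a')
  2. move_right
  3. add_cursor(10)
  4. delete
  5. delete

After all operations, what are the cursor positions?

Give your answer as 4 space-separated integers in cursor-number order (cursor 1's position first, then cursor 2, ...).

After op 1 (insert('a')): buffer="earaagfcfavaq" (len 13), cursors c1@2 c2@10 c3@12, authorship .1.......2.3.
After op 2 (move_right): buffer="earaagfcfavaq" (len 13), cursors c1@3 c2@11 c3@13, authorship .1.......2.3.
After op 3 (add_cursor(10)): buffer="earaagfcfavaq" (len 13), cursors c1@3 c4@10 c2@11 c3@13, authorship .1.......2.3.
After op 4 (delete): buffer="eaaagfcfa" (len 9), cursors c1@2 c2@8 c4@8 c3@9, authorship .1......3
After op 5 (delete): buffer="eaagf" (len 5), cursors c1@1 c2@5 c3@5 c4@5, authorship .....

Answer: 1 5 5 5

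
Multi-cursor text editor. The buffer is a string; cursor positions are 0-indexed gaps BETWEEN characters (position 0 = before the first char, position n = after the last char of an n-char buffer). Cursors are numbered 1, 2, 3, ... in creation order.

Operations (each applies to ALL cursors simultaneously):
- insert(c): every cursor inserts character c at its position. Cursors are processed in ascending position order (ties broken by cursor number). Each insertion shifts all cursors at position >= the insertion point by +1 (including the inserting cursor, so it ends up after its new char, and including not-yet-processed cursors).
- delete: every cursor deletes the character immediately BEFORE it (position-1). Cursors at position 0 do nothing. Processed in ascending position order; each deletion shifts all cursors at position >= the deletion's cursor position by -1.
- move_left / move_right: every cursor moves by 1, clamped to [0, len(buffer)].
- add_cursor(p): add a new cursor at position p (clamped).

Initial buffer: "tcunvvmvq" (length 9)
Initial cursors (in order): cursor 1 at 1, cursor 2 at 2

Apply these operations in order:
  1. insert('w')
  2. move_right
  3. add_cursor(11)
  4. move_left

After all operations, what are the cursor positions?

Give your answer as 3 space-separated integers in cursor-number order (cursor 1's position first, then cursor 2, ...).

Answer: 2 4 10

Derivation:
After op 1 (insert('w')): buffer="twcwunvvmvq" (len 11), cursors c1@2 c2@4, authorship .1.2.......
After op 2 (move_right): buffer="twcwunvvmvq" (len 11), cursors c1@3 c2@5, authorship .1.2.......
After op 3 (add_cursor(11)): buffer="twcwunvvmvq" (len 11), cursors c1@3 c2@5 c3@11, authorship .1.2.......
After op 4 (move_left): buffer="twcwunvvmvq" (len 11), cursors c1@2 c2@4 c3@10, authorship .1.2.......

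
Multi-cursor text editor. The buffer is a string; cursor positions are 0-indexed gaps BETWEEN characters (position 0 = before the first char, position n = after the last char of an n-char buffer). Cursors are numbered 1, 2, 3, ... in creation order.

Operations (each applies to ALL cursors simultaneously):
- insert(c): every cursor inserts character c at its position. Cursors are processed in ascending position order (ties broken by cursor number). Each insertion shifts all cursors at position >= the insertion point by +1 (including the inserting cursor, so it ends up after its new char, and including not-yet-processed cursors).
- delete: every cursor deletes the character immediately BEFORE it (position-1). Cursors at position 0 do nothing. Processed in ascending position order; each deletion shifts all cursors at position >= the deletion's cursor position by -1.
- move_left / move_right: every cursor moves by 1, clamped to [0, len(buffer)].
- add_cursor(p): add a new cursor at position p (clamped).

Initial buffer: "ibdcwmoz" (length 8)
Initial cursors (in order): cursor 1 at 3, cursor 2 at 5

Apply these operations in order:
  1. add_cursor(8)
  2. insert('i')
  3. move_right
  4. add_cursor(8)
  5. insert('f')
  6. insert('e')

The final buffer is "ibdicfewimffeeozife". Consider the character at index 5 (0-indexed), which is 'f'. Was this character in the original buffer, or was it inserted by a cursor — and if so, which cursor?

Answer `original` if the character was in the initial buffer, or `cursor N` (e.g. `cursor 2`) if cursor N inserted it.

Answer: cursor 1

Derivation:
After op 1 (add_cursor(8)): buffer="ibdcwmoz" (len 8), cursors c1@3 c2@5 c3@8, authorship ........
After op 2 (insert('i')): buffer="ibdicwimozi" (len 11), cursors c1@4 c2@7 c3@11, authorship ...1..2...3
After op 3 (move_right): buffer="ibdicwimozi" (len 11), cursors c1@5 c2@8 c3@11, authorship ...1..2...3
After op 4 (add_cursor(8)): buffer="ibdicwimozi" (len 11), cursors c1@5 c2@8 c4@8 c3@11, authorship ...1..2...3
After op 5 (insert('f')): buffer="ibdicfwimffozif" (len 15), cursors c1@6 c2@11 c4@11 c3@15, authorship ...1.1.2.24..33
After op 6 (insert('e')): buffer="ibdicfewimffeeozife" (len 19), cursors c1@7 c2@14 c4@14 c3@19, authorship ...1.11.2.2424..333
Authorship (.=original, N=cursor N): . . . 1 . 1 1 . 2 . 2 4 2 4 . . 3 3 3
Index 5: author = 1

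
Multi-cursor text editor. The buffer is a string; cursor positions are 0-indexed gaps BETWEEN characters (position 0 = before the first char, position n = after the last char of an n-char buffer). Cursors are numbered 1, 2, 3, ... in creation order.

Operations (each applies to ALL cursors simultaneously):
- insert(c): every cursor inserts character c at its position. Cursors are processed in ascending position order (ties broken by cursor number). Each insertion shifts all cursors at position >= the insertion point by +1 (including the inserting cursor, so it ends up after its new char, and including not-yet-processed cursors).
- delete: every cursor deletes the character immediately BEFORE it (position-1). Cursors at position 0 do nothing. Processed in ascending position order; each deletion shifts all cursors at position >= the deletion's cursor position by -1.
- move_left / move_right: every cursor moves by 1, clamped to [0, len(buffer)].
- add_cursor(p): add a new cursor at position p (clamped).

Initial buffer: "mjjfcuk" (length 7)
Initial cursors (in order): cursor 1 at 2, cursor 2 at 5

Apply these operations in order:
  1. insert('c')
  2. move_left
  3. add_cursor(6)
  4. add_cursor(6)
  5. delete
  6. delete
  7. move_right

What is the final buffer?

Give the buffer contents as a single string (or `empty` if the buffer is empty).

After op 1 (insert('c')): buffer="mjcjfccuk" (len 9), cursors c1@3 c2@7, authorship ..1...2..
After op 2 (move_left): buffer="mjcjfccuk" (len 9), cursors c1@2 c2@6, authorship ..1...2..
After op 3 (add_cursor(6)): buffer="mjcjfccuk" (len 9), cursors c1@2 c2@6 c3@6, authorship ..1...2..
After op 4 (add_cursor(6)): buffer="mjcjfccuk" (len 9), cursors c1@2 c2@6 c3@6 c4@6, authorship ..1...2..
After op 5 (delete): buffer="mccuk" (len 5), cursors c1@1 c2@2 c3@2 c4@2, authorship .12..
After op 6 (delete): buffer="cuk" (len 3), cursors c1@0 c2@0 c3@0 c4@0, authorship 2..
After op 7 (move_right): buffer="cuk" (len 3), cursors c1@1 c2@1 c3@1 c4@1, authorship 2..

Answer: cuk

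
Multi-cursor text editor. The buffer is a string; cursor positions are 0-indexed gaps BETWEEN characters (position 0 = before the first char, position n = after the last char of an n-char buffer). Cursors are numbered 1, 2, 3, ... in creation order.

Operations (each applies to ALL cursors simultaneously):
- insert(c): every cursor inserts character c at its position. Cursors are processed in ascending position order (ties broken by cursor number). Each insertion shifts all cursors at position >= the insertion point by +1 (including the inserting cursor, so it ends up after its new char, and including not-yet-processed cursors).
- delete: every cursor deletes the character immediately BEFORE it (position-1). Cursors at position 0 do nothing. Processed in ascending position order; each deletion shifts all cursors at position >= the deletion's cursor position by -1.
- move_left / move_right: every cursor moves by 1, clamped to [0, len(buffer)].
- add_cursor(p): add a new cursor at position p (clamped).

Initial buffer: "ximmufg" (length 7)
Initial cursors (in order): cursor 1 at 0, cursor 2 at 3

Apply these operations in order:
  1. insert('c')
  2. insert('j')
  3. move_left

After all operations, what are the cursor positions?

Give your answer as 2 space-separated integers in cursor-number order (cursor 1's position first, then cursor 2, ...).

Answer: 1 6

Derivation:
After op 1 (insert('c')): buffer="cximcmufg" (len 9), cursors c1@1 c2@5, authorship 1...2....
After op 2 (insert('j')): buffer="cjximcjmufg" (len 11), cursors c1@2 c2@7, authorship 11...22....
After op 3 (move_left): buffer="cjximcjmufg" (len 11), cursors c1@1 c2@6, authorship 11...22....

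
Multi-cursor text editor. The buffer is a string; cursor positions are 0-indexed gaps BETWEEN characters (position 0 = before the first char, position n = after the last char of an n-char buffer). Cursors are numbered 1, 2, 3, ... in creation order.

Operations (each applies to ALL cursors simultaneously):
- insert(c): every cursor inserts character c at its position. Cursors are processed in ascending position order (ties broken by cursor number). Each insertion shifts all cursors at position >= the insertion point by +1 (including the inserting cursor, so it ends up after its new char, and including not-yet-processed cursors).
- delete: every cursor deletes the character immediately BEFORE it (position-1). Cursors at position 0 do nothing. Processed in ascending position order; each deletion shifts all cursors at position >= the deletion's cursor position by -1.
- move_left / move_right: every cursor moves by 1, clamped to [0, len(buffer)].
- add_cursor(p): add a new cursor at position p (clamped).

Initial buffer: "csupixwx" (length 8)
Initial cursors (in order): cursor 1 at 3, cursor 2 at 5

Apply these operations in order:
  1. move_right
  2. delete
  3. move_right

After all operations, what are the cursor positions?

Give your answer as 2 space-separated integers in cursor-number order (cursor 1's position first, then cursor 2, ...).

After op 1 (move_right): buffer="csupixwx" (len 8), cursors c1@4 c2@6, authorship ........
After op 2 (delete): buffer="csuiwx" (len 6), cursors c1@3 c2@4, authorship ......
After op 3 (move_right): buffer="csuiwx" (len 6), cursors c1@4 c2@5, authorship ......

Answer: 4 5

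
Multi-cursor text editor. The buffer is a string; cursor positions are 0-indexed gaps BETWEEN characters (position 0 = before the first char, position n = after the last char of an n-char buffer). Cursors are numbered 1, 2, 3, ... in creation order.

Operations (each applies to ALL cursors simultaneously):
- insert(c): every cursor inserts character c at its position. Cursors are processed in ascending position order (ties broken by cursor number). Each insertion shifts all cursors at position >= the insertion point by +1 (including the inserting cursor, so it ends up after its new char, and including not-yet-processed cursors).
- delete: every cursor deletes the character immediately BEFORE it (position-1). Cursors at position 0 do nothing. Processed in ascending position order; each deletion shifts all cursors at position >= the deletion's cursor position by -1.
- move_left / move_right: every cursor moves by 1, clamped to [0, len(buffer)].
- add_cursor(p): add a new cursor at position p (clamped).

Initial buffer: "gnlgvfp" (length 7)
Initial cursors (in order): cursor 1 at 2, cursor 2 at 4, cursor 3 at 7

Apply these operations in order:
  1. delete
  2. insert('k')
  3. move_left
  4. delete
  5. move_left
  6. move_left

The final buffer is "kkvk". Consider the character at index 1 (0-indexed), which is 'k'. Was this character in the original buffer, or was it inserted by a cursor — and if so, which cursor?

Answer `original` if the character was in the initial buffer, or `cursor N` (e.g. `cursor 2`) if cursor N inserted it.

Answer: cursor 2

Derivation:
After op 1 (delete): buffer="glvf" (len 4), cursors c1@1 c2@2 c3@4, authorship ....
After op 2 (insert('k')): buffer="gklkvfk" (len 7), cursors c1@2 c2@4 c3@7, authorship .1.2..3
After op 3 (move_left): buffer="gklkvfk" (len 7), cursors c1@1 c2@3 c3@6, authorship .1.2..3
After op 4 (delete): buffer="kkvk" (len 4), cursors c1@0 c2@1 c3@3, authorship 12.3
After op 5 (move_left): buffer="kkvk" (len 4), cursors c1@0 c2@0 c3@2, authorship 12.3
After op 6 (move_left): buffer="kkvk" (len 4), cursors c1@0 c2@0 c3@1, authorship 12.3
Authorship (.=original, N=cursor N): 1 2 . 3
Index 1: author = 2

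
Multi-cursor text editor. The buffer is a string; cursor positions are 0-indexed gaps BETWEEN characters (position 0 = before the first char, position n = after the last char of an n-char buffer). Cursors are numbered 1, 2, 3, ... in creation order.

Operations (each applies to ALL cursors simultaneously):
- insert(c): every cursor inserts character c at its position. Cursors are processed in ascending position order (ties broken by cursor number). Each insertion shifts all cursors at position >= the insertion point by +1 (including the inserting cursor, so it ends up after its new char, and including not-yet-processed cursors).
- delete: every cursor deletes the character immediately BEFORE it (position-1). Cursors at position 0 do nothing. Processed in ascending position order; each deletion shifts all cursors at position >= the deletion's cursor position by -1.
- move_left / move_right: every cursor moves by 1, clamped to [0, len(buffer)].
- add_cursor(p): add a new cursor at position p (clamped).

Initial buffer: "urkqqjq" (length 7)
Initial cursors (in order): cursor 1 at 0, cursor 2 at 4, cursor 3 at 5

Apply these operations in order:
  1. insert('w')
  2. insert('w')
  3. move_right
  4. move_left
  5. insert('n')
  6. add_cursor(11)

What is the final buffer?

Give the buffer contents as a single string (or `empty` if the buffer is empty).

Answer: wwnurkqwwnqwwnjq

Derivation:
After op 1 (insert('w')): buffer="wurkqwqwjq" (len 10), cursors c1@1 c2@6 c3@8, authorship 1....2.3..
After op 2 (insert('w')): buffer="wwurkqwwqwwjq" (len 13), cursors c1@2 c2@8 c3@11, authorship 11....22.33..
After op 3 (move_right): buffer="wwurkqwwqwwjq" (len 13), cursors c1@3 c2@9 c3@12, authorship 11....22.33..
After op 4 (move_left): buffer="wwurkqwwqwwjq" (len 13), cursors c1@2 c2@8 c3@11, authorship 11....22.33..
After op 5 (insert('n')): buffer="wwnurkqwwnqwwnjq" (len 16), cursors c1@3 c2@10 c3@14, authorship 111....222.333..
After op 6 (add_cursor(11)): buffer="wwnurkqwwnqwwnjq" (len 16), cursors c1@3 c2@10 c4@11 c3@14, authorship 111....222.333..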